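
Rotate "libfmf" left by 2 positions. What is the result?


Input: "libfmf", rotate left by 2
First 2 characters: "li"
Remaining characters: "bfmf"
Concatenate remaining + first: "bfmf" + "li" = "bfmfli"

bfmfli


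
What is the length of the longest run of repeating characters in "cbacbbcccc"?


Input: "cbacbbcccc"
Scanning for longest run:
  Position 1 ('b'): new char, reset run to 1
  Position 2 ('a'): new char, reset run to 1
  Position 3 ('c'): new char, reset run to 1
  Position 4 ('b'): new char, reset run to 1
  Position 5 ('b'): continues run of 'b', length=2
  Position 6 ('c'): new char, reset run to 1
  Position 7 ('c'): continues run of 'c', length=2
  Position 8 ('c'): continues run of 'c', length=3
  Position 9 ('c'): continues run of 'c', length=4
Longest run: 'c' with length 4

4


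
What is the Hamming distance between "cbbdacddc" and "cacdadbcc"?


Comparing "cbbdacddc" and "cacdadbcc" position by position:
  Position 0: 'c' vs 'c' => same
  Position 1: 'b' vs 'a' => differ
  Position 2: 'b' vs 'c' => differ
  Position 3: 'd' vs 'd' => same
  Position 4: 'a' vs 'a' => same
  Position 5: 'c' vs 'd' => differ
  Position 6: 'd' vs 'b' => differ
  Position 7: 'd' vs 'c' => differ
  Position 8: 'c' vs 'c' => same
Total differences (Hamming distance): 5

5


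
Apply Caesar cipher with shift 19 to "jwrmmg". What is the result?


Caesar cipher: shift "jwrmmg" by 19
  'j' (pos 9) + 19 = pos 2 = 'c'
  'w' (pos 22) + 19 = pos 15 = 'p'
  'r' (pos 17) + 19 = pos 10 = 'k'
  'm' (pos 12) + 19 = pos 5 = 'f'
  'm' (pos 12) + 19 = pos 5 = 'f'
  'g' (pos 6) + 19 = pos 25 = 'z'
Result: cpkffz

cpkffz


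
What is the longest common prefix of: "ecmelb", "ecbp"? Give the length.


Words: ecmelb, ecbp
  Position 0: all 'e' => match
  Position 1: all 'c' => match
  Position 2: ('m', 'b') => mismatch, stop
LCP = "ec" (length 2)

2


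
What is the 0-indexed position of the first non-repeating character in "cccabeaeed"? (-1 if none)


Input: cccabeaeed
Character frequencies:
  'a': 2
  'b': 1
  'c': 3
  'd': 1
  'e': 3
Scanning left to right for freq == 1:
  Position 0 ('c'): freq=3, skip
  Position 1 ('c'): freq=3, skip
  Position 2 ('c'): freq=3, skip
  Position 3 ('a'): freq=2, skip
  Position 4 ('b'): unique! => answer = 4

4


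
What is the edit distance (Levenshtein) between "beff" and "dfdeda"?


Computing edit distance: "beff" -> "dfdeda"
DP table:
           d    f    d    e    d    a
      0    1    2    3    4    5    6
  b   1    1    2    3    4    5    6
  e   2    2    2    3    3    4    5
  f   3    3    2    3    4    4    5
  f   4    4    3    3    4    5    5
Edit distance = dp[4][6] = 5

5


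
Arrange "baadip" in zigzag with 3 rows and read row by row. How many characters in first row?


Zigzag "baadip" into 3 rows:
Placing characters:
  'b' => row 0
  'a' => row 1
  'a' => row 2
  'd' => row 1
  'i' => row 0
  'p' => row 1
Rows:
  Row 0: "bi"
  Row 1: "adp"
  Row 2: "a"
First row length: 2

2


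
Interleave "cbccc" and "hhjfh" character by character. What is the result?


Interleaving "cbccc" and "hhjfh":
  Position 0: 'c' from first, 'h' from second => "ch"
  Position 1: 'b' from first, 'h' from second => "bh"
  Position 2: 'c' from first, 'j' from second => "cj"
  Position 3: 'c' from first, 'f' from second => "cf"
  Position 4: 'c' from first, 'h' from second => "ch"
Result: chbhcjcfch

chbhcjcfch


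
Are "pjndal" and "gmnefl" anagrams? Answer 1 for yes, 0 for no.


Strings: "pjndal", "gmnefl"
Sorted first:  adjlnp
Sorted second: efglmn
Differ at position 0: 'a' vs 'e' => not anagrams

0


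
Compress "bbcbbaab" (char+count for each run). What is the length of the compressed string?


Input: bbcbbaab
Runs:
  'b' x 2 => "b2"
  'c' x 1 => "c1"
  'b' x 2 => "b2"
  'a' x 2 => "a2"
  'b' x 1 => "b1"
Compressed: "b2c1b2a2b1"
Compressed length: 10

10


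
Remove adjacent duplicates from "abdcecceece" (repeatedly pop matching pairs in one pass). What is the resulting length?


Input: abdcecceece
Stack-based adjacent duplicate removal:
  Read 'a': push. Stack: a
  Read 'b': push. Stack: ab
  Read 'd': push. Stack: abd
  Read 'c': push. Stack: abdc
  Read 'e': push. Stack: abdce
  Read 'c': push. Stack: abdcec
  Read 'c': matches stack top 'c' => pop. Stack: abdce
  Read 'e': matches stack top 'e' => pop. Stack: abdc
  Read 'e': push. Stack: abdce
  Read 'c': push. Stack: abdcec
  Read 'e': push. Stack: abdcece
Final stack: "abdcece" (length 7)

7


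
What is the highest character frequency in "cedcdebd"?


Input: cedcdebd
Character counts:
  'b': 1
  'c': 2
  'd': 3
  'e': 2
Maximum frequency: 3

3


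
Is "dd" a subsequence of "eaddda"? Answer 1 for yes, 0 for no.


Check if "dd" is a subsequence of "eaddda"
Greedy scan:
  Position 0 ('e'): no match needed
  Position 1 ('a'): no match needed
  Position 2 ('d'): matches sub[0] = 'd'
  Position 3 ('d'): matches sub[1] = 'd'
  Position 4 ('d'): no match needed
  Position 5 ('a'): no match needed
All 2 characters matched => is a subsequence

1


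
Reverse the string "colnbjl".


Input: colnbjl
Reading characters right to left:
  Position 6: 'l'
  Position 5: 'j'
  Position 4: 'b'
  Position 3: 'n'
  Position 2: 'l'
  Position 1: 'o'
  Position 0: 'c'
Reversed: ljbnloc

ljbnloc


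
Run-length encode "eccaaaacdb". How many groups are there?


Input: eccaaaacdb
Scanning for consecutive runs:
  Group 1: 'e' x 1 (positions 0-0)
  Group 2: 'c' x 2 (positions 1-2)
  Group 3: 'a' x 4 (positions 3-6)
  Group 4: 'c' x 1 (positions 7-7)
  Group 5: 'd' x 1 (positions 8-8)
  Group 6: 'b' x 1 (positions 9-9)
Total groups: 6

6


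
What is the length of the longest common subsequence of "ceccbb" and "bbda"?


LCS of "ceccbb" and "bbda"
DP table:
           b    b    d    a
      0    0    0    0    0
  c   0    0    0    0    0
  e   0    0    0    0    0
  c   0    0    0    0    0
  c   0    0    0    0    0
  b   0    1    1    1    1
  b   0    1    2    2    2
LCS length = dp[6][4] = 2

2


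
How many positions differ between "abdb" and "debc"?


Comparing "abdb" and "debc" position by position:
  Position 0: 'a' vs 'd' => DIFFER
  Position 1: 'b' vs 'e' => DIFFER
  Position 2: 'd' vs 'b' => DIFFER
  Position 3: 'b' vs 'c' => DIFFER
Positions that differ: 4

4


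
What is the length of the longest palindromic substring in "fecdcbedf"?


Input: "fecdcbedf"
Checking substrings for palindromes:
  [2:5] "cdc" (len 3) => palindrome
Longest palindromic substring: "cdc" with length 3

3


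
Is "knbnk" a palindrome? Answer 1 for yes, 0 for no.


Input: knbnk
Reversed: knbnk
  Compare pos 0 ('k') with pos 4 ('k'): match
  Compare pos 1 ('n') with pos 3 ('n'): match
Result: palindrome

1


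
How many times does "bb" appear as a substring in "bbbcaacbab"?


Searching for "bb" in "bbbcaacbab"
Scanning each position:
  Position 0: "bb" => MATCH
  Position 1: "bb" => MATCH
  Position 2: "bc" => no
  Position 3: "ca" => no
  Position 4: "aa" => no
  Position 5: "ac" => no
  Position 6: "cb" => no
  Position 7: "ba" => no
  Position 8: "ab" => no
Total occurrences: 2

2


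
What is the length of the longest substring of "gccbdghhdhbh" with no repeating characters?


Input: "gccbdghhdhbh"
Sliding window (track last position of each char):
  Position 0 ('g'): window [0,0] length 1 -- new best
  Position 1 ('c'): window [0,1] length 2 -- new best
  Position 2 ('c'): repeat (last at 1), move window start to 2
  Position 2 ('c'): window [2,2] length 1
  Position 3 ('b'): window [2,3] length 2
  Position 4 ('d'): window [2,4] length 3 -- new best
  Position 5 ('g'): window [2,5] length 4 -- new best
  Position 6 ('h'): window [2,6] length 5 -- new best
  Position 7 ('h'): repeat (last at 6), move window start to 7
  Position 7 ('h'): window [7,7] length 1
  Position 8 ('d'): window [7,8] length 2
  Position 9 ('h'): repeat (last at 7), move window start to 8
  Position 9 ('h'): window [8,9] length 2
  Position 10 ('b'): window [8,10] length 3
  Position 11 ('h'): repeat (last at 9), move window start to 10
  Position 11 ('h'): window [10,11] length 2
Longest substring with no repeats: "cbdgh" with length 5

5


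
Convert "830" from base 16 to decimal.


Input: "830" in base 16
Positional expansion:
  Digit '8' (value 8) x 16^2 = 2048
  Digit '3' (value 3) x 16^1 = 48
  Digit '0' (value 0) x 16^0 = 0
Sum = 2096

2096


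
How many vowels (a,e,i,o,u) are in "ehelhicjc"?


Input: ehelhicjc
Checking each character:
  'e' at position 0: vowel (running total: 1)
  'h' at position 1: consonant
  'e' at position 2: vowel (running total: 2)
  'l' at position 3: consonant
  'h' at position 4: consonant
  'i' at position 5: vowel (running total: 3)
  'c' at position 6: consonant
  'j' at position 7: consonant
  'c' at position 8: consonant
Total vowels: 3

3


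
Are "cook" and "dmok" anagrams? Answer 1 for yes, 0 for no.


Strings: "cook", "dmok"
Sorted first:  ckoo
Sorted second: dkmo
Differ at position 0: 'c' vs 'd' => not anagrams

0


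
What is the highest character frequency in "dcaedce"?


Input: dcaedce
Character counts:
  'a': 1
  'c': 2
  'd': 2
  'e': 2
Maximum frequency: 2

2


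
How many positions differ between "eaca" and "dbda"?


Comparing "eaca" and "dbda" position by position:
  Position 0: 'e' vs 'd' => DIFFER
  Position 1: 'a' vs 'b' => DIFFER
  Position 2: 'c' vs 'd' => DIFFER
  Position 3: 'a' vs 'a' => same
Positions that differ: 3

3


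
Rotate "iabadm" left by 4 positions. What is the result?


Input: "iabadm", rotate left by 4
First 4 characters: "iaba"
Remaining characters: "dm"
Concatenate remaining + first: "dm" + "iaba" = "dmiaba"

dmiaba


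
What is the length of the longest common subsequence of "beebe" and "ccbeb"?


LCS of "beebe" and "ccbeb"
DP table:
           c    c    b    e    b
      0    0    0    0    0    0
  b   0    0    0    1    1    1
  e   0    0    0    1    2    2
  e   0    0    0    1    2    2
  b   0    0    0    1    2    3
  e   0    0    0    1    2    3
LCS length = dp[5][5] = 3

3


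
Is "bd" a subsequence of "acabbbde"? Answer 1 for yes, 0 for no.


Check if "bd" is a subsequence of "acabbbde"
Greedy scan:
  Position 0 ('a'): no match needed
  Position 1 ('c'): no match needed
  Position 2 ('a'): no match needed
  Position 3 ('b'): matches sub[0] = 'b'
  Position 4 ('b'): no match needed
  Position 5 ('b'): no match needed
  Position 6 ('d'): matches sub[1] = 'd'
  Position 7 ('e'): no match needed
All 2 characters matched => is a subsequence

1


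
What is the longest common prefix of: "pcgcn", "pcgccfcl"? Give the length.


Words: pcgcn, pcgccfcl
  Position 0: all 'p' => match
  Position 1: all 'c' => match
  Position 2: all 'g' => match
  Position 3: all 'c' => match
  Position 4: ('n', 'c') => mismatch, stop
LCP = "pcgc" (length 4)

4


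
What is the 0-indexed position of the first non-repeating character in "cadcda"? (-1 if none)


Input: cadcda
Character frequencies:
  'a': 2
  'c': 2
  'd': 2
Scanning left to right for freq == 1:
  Position 0 ('c'): freq=2, skip
  Position 1 ('a'): freq=2, skip
  Position 2 ('d'): freq=2, skip
  Position 3 ('c'): freq=2, skip
  Position 4 ('d'): freq=2, skip
  Position 5 ('a'): freq=2, skip
  No unique character found => answer = -1

-1


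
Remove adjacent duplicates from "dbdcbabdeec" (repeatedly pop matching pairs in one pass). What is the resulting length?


Input: dbdcbabdeec
Stack-based adjacent duplicate removal:
  Read 'd': push. Stack: d
  Read 'b': push. Stack: db
  Read 'd': push. Stack: dbd
  Read 'c': push. Stack: dbdc
  Read 'b': push. Stack: dbdcb
  Read 'a': push. Stack: dbdcba
  Read 'b': push. Stack: dbdcbab
  Read 'd': push. Stack: dbdcbabd
  Read 'e': push. Stack: dbdcbabde
  Read 'e': matches stack top 'e' => pop. Stack: dbdcbabd
  Read 'c': push. Stack: dbdcbabdc
Final stack: "dbdcbabdc" (length 9)

9


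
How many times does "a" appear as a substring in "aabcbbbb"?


Searching for "a" in "aabcbbbb"
Scanning each position:
  Position 0: "a" => MATCH
  Position 1: "a" => MATCH
  Position 2: "b" => no
  Position 3: "c" => no
  Position 4: "b" => no
  Position 5: "b" => no
  Position 6: "b" => no
  Position 7: "b" => no
Total occurrences: 2

2


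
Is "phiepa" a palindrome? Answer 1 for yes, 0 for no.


Input: phiepa
Reversed: apeihp
  Compare pos 0 ('p') with pos 5 ('a'): MISMATCH
  Compare pos 1 ('h') with pos 4 ('p'): MISMATCH
  Compare pos 2 ('i') with pos 3 ('e'): MISMATCH
Result: not a palindrome

0


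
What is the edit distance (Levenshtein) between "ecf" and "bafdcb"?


Computing edit distance: "ecf" -> "bafdcb"
DP table:
           b    a    f    d    c    b
      0    1    2    3    4    5    6
  e   1    1    2    3    4    5    6
  c   2    2    2    3    4    4    5
  f   3    3    3    2    3    4    5
Edit distance = dp[3][6] = 5

5


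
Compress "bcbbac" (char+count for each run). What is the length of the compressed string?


Input: bcbbac
Runs:
  'b' x 1 => "b1"
  'c' x 1 => "c1"
  'b' x 2 => "b2"
  'a' x 1 => "a1"
  'c' x 1 => "c1"
Compressed: "b1c1b2a1c1"
Compressed length: 10

10


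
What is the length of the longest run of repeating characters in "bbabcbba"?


Input: "bbabcbba"
Scanning for longest run:
  Position 1 ('b'): continues run of 'b', length=2
  Position 2 ('a'): new char, reset run to 1
  Position 3 ('b'): new char, reset run to 1
  Position 4 ('c'): new char, reset run to 1
  Position 5 ('b'): new char, reset run to 1
  Position 6 ('b'): continues run of 'b', length=2
  Position 7 ('a'): new char, reset run to 1
Longest run: 'b' with length 2

2


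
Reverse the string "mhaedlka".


Input: mhaedlka
Reading characters right to left:
  Position 7: 'a'
  Position 6: 'k'
  Position 5: 'l'
  Position 4: 'd'
  Position 3: 'e'
  Position 2: 'a'
  Position 1: 'h'
  Position 0: 'm'
Reversed: akldeahm

akldeahm


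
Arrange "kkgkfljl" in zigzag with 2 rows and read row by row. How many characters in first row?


Zigzag "kkgkfljl" into 2 rows:
Placing characters:
  'k' => row 0
  'k' => row 1
  'g' => row 0
  'k' => row 1
  'f' => row 0
  'l' => row 1
  'j' => row 0
  'l' => row 1
Rows:
  Row 0: "kgfj"
  Row 1: "kkll"
First row length: 4

4


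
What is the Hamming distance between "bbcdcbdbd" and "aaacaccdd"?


Comparing "bbcdcbdbd" and "aaacaccdd" position by position:
  Position 0: 'b' vs 'a' => differ
  Position 1: 'b' vs 'a' => differ
  Position 2: 'c' vs 'a' => differ
  Position 3: 'd' vs 'c' => differ
  Position 4: 'c' vs 'a' => differ
  Position 5: 'b' vs 'c' => differ
  Position 6: 'd' vs 'c' => differ
  Position 7: 'b' vs 'd' => differ
  Position 8: 'd' vs 'd' => same
Total differences (Hamming distance): 8

8


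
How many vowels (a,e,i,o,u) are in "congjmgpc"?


Input: congjmgpc
Checking each character:
  'c' at position 0: consonant
  'o' at position 1: vowel (running total: 1)
  'n' at position 2: consonant
  'g' at position 3: consonant
  'j' at position 4: consonant
  'm' at position 5: consonant
  'g' at position 6: consonant
  'p' at position 7: consonant
  'c' at position 8: consonant
Total vowels: 1

1


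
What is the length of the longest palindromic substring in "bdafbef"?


Input: "bdafbef"
Checking substrings for palindromes:
  No multi-char palindromic substrings found
Longest palindromic substring: "b" with length 1

1


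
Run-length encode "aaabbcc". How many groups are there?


Input: aaabbcc
Scanning for consecutive runs:
  Group 1: 'a' x 3 (positions 0-2)
  Group 2: 'b' x 2 (positions 3-4)
  Group 3: 'c' x 2 (positions 5-6)
Total groups: 3

3


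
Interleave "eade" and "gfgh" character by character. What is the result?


Interleaving "eade" and "gfgh":
  Position 0: 'e' from first, 'g' from second => "eg"
  Position 1: 'a' from first, 'f' from second => "af"
  Position 2: 'd' from first, 'g' from second => "dg"
  Position 3: 'e' from first, 'h' from second => "eh"
Result: egafdgeh

egafdgeh


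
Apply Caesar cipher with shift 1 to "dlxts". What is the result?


Caesar cipher: shift "dlxts" by 1
  'd' (pos 3) + 1 = pos 4 = 'e'
  'l' (pos 11) + 1 = pos 12 = 'm'
  'x' (pos 23) + 1 = pos 24 = 'y'
  't' (pos 19) + 1 = pos 20 = 'u'
  's' (pos 18) + 1 = pos 19 = 't'
Result: emyut

emyut


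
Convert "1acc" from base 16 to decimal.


Input: "1acc" in base 16
Positional expansion:
  Digit '1' (value 1) x 16^3 = 4096
  Digit 'a' (value 10) x 16^2 = 2560
  Digit 'c' (value 12) x 16^1 = 192
  Digit 'c' (value 12) x 16^0 = 12
Sum = 6860

6860


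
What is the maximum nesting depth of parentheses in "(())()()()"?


Input: "(())()()()"
Tracking depth:
  Position 0 '(': depth becomes 1
  Position 1 '(': depth becomes 2
  Position 2 ')': depth becomes 1
  Position 3 ')': depth becomes 0
  Position 4 '(': depth becomes 1
  Position 5 ')': depth becomes 0
  Position 6 '(': depth becomes 1
  Position 7 ')': depth becomes 0
  Position 8 '(': depth becomes 1
  Position 9 ')': depth becomes 0
Maximum depth reached: 2

2


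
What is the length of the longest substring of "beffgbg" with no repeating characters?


Input: "beffgbg"
Sliding window (track last position of each char):
  Position 0 ('b'): window [0,0] length 1 -- new best
  Position 1 ('e'): window [0,1] length 2 -- new best
  Position 2 ('f'): window [0,2] length 3 -- new best
  Position 3 ('f'): repeat (last at 2), move window start to 3
  Position 3 ('f'): window [3,3] length 1
  Position 4 ('g'): window [3,4] length 2
  Position 5 ('b'): window [3,5] length 3
  Position 6 ('g'): repeat (last at 4), move window start to 5
  Position 6 ('g'): window [5,6] length 2
Longest substring with no repeats: "bef" with length 3

3


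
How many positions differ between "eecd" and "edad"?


Comparing "eecd" and "edad" position by position:
  Position 0: 'e' vs 'e' => same
  Position 1: 'e' vs 'd' => DIFFER
  Position 2: 'c' vs 'a' => DIFFER
  Position 3: 'd' vs 'd' => same
Positions that differ: 2

2


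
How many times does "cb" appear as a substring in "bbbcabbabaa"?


Searching for "cb" in "bbbcabbabaa"
Scanning each position:
  Position 0: "bb" => no
  Position 1: "bb" => no
  Position 2: "bc" => no
  Position 3: "ca" => no
  Position 4: "ab" => no
  Position 5: "bb" => no
  Position 6: "ba" => no
  Position 7: "ab" => no
  Position 8: "ba" => no
  Position 9: "aa" => no
Total occurrences: 0

0


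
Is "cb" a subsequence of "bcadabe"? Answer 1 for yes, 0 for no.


Check if "cb" is a subsequence of "bcadabe"
Greedy scan:
  Position 0 ('b'): no match needed
  Position 1 ('c'): matches sub[0] = 'c'
  Position 2 ('a'): no match needed
  Position 3 ('d'): no match needed
  Position 4 ('a'): no match needed
  Position 5 ('b'): matches sub[1] = 'b'
  Position 6 ('e'): no match needed
All 2 characters matched => is a subsequence

1


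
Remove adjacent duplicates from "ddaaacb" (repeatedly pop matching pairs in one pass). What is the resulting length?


Input: ddaaacb
Stack-based adjacent duplicate removal:
  Read 'd': push. Stack: d
  Read 'd': matches stack top 'd' => pop. Stack: (empty)
  Read 'a': push. Stack: a
  Read 'a': matches stack top 'a' => pop. Stack: (empty)
  Read 'a': push. Stack: a
  Read 'c': push. Stack: ac
  Read 'b': push. Stack: acb
Final stack: "acb" (length 3)

3


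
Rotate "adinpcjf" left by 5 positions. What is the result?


Input: "adinpcjf", rotate left by 5
First 5 characters: "adinp"
Remaining characters: "cjf"
Concatenate remaining + first: "cjf" + "adinp" = "cjfadinp"

cjfadinp


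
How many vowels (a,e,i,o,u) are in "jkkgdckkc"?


Input: jkkgdckkc
Checking each character:
  'j' at position 0: consonant
  'k' at position 1: consonant
  'k' at position 2: consonant
  'g' at position 3: consonant
  'd' at position 4: consonant
  'c' at position 5: consonant
  'k' at position 6: consonant
  'k' at position 7: consonant
  'c' at position 8: consonant
Total vowels: 0

0


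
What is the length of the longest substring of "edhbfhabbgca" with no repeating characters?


Input: "edhbfhabbgca"
Sliding window (track last position of each char):
  Position 0 ('e'): window [0,0] length 1 -- new best
  Position 1 ('d'): window [0,1] length 2 -- new best
  Position 2 ('h'): window [0,2] length 3 -- new best
  Position 3 ('b'): window [0,3] length 4 -- new best
  Position 4 ('f'): window [0,4] length 5 -- new best
  Position 5 ('h'): repeat (last at 2), move window start to 3
  Position 5 ('h'): window [3,5] length 3
  Position 6 ('a'): window [3,6] length 4
  Position 7 ('b'): repeat (last at 3), move window start to 4
  Position 7 ('b'): window [4,7] length 4
  Position 8 ('b'): repeat (last at 7), move window start to 8
  Position 8 ('b'): window [8,8] length 1
  Position 9 ('g'): window [8,9] length 2
  Position 10 ('c'): window [8,10] length 3
  Position 11 ('a'): window [8,11] length 4
Longest substring with no repeats: "edhbf" with length 5

5


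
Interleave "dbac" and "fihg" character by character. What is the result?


Interleaving "dbac" and "fihg":
  Position 0: 'd' from first, 'f' from second => "df"
  Position 1: 'b' from first, 'i' from second => "bi"
  Position 2: 'a' from first, 'h' from second => "ah"
  Position 3: 'c' from first, 'g' from second => "cg"
Result: dfbiahcg

dfbiahcg


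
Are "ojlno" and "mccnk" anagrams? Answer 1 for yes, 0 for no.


Strings: "ojlno", "mccnk"
Sorted first:  jlnoo
Sorted second: cckmn
Differ at position 0: 'j' vs 'c' => not anagrams

0


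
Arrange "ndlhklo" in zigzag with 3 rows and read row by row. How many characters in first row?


Zigzag "ndlhklo" into 3 rows:
Placing characters:
  'n' => row 0
  'd' => row 1
  'l' => row 2
  'h' => row 1
  'k' => row 0
  'l' => row 1
  'o' => row 2
Rows:
  Row 0: "nk"
  Row 1: "dhl"
  Row 2: "lo"
First row length: 2

2


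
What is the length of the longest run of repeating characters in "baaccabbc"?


Input: "baaccabbc"
Scanning for longest run:
  Position 1 ('a'): new char, reset run to 1
  Position 2 ('a'): continues run of 'a', length=2
  Position 3 ('c'): new char, reset run to 1
  Position 4 ('c'): continues run of 'c', length=2
  Position 5 ('a'): new char, reset run to 1
  Position 6 ('b'): new char, reset run to 1
  Position 7 ('b'): continues run of 'b', length=2
  Position 8 ('c'): new char, reset run to 1
Longest run: 'a' with length 2

2


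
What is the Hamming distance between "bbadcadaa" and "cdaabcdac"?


Comparing "bbadcadaa" and "cdaabcdac" position by position:
  Position 0: 'b' vs 'c' => differ
  Position 1: 'b' vs 'd' => differ
  Position 2: 'a' vs 'a' => same
  Position 3: 'd' vs 'a' => differ
  Position 4: 'c' vs 'b' => differ
  Position 5: 'a' vs 'c' => differ
  Position 6: 'd' vs 'd' => same
  Position 7: 'a' vs 'a' => same
  Position 8: 'a' vs 'c' => differ
Total differences (Hamming distance): 6

6


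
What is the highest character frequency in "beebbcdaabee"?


Input: beebbcdaabee
Character counts:
  'a': 2
  'b': 4
  'c': 1
  'd': 1
  'e': 4
Maximum frequency: 4

4


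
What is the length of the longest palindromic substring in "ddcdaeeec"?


Input: "ddcdaeeec"
Checking substrings for palindromes:
  [1:4] "dcd" (len 3) => palindrome
  [5:8] "eee" (len 3) => palindrome
  [0:2] "dd" (len 2) => palindrome
  [5:7] "ee" (len 2) => palindrome
  [6:8] "ee" (len 2) => palindrome
Longest palindromic substring: "dcd" with length 3

3


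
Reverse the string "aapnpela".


Input: aapnpela
Reading characters right to left:
  Position 7: 'a'
  Position 6: 'l'
  Position 5: 'e'
  Position 4: 'p'
  Position 3: 'n'
  Position 2: 'p'
  Position 1: 'a'
  Position 0: 'a'
Reversed: alepnpaa

alepnpaa


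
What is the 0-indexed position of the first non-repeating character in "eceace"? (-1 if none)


Input: eceace
Character frequencies:
  'a': 1
  'c': 2
  'e': 3
Scanning left to right for freq == 1:
  Position 0 ('e'): freq=3, skip
  Position 1 ('c'): freq=2, skip
  Position 2 ('e'): freq=3, skip
  Position 3 ('a'): unique! => answer = 3

3


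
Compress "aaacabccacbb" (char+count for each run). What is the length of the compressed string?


Input: aaacabccacbb
Runs:
  'a' x 3 => "a3"
  'c' x 1 => "c1"
  'a' x 1 => "a1"
  'b' x 1 => "b1"
  'c' x 2 => "c2"
  'a' x 1 => "a1"
  'c' x 1 => "c1"
  'b' x 2 => "b2"
Compressed: "a3c1a1b1c2a1c1b2"
Compressed length: 16

16


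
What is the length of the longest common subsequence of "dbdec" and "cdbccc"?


LCS of "dbdec" and "cdbccc"
DP table:
           c    d    b    c    c    c
      0    0    0    0    0    0    0
  d   0    0    1    1    1    1    1
  b   0    0    1    2    2    2    2
  d   0    0    1    2    2    2    2
  e   0    0    1    2    2    2    2
  c   0    1    1    2    3    3    3
LCS length = dp[5][6] = 3

3


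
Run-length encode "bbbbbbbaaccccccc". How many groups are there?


Input: bbbbbbbaaccccccc
Scanning for consecutive runs:
  Group 1: 'b' x 7 (positions 0-6)
  Group 2: 'a' x 2 (positions 7-8)
  Group 3: 'c' x 7 (positions 9-15)
Total groups: 3

3


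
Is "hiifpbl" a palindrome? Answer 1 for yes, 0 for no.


Input: hiifpbl
Reversed: lbpfiih
  Compare pos 0 ('h') with pos 6 ('l'): MISMATCH
  Compare pos 1 ('i') with pos 5 ('b'): MISMATCH
  Compare pos 2 ('i') with pos 4 ('p'): MISMATCH
Result: not a palindrome

0


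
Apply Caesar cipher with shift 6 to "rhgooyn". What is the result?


Caesar cipher: shift "rhgooyn" by 6
  'r' (pos 17) + 6 = pos 23 = 'x'
  'h' (pos 7) + 6 = pos 13 = 'n'
  'g' (pos 6) + 6 = pos 12 = 'm'
  'o' (pos 14) + 6 = pos 20 = 'u'
  'o' (pos 14) + 6 = pos 20 = 'u'
  'y' (pos 24) + 6 = pos 4 = 'e'
  'n' (pos 13) + 6 = pos 19 = 't'
Result: xnmuuet

xnmuuet


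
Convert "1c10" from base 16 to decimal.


Input: "1c10" in base 16
Positional expansion:
  Digit '1' (value 1) x 16^3 = 4096
  Digit 'c' (value 12) x 16^2 = 3072
  Digit '1' (value 1) x 16^1 = 16
  Digit '0' (value 0) x 16^0 = 0
Sum = 7184

7184


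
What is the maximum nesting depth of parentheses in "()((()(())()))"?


Input: "()((()(())()))"
Tracking depth:
  Position 0 '(': depth becomes 1
  Position 1 ')': depth becomes 0
  Position 2 '(': depth becomes 1
  Position 3 '(': depth becomes 2
  Position 4 '(': depth becomes 3
  Position 5 ')': depth becomes 2
  Position 6 '(': depth becomes 3
  Position 7 '(': depth becomes 4
  Position 8 ')': depth becomes 3
  Position 9 ')': depth becomes 2
  Position 10 '(': depth becomes 3
  Position 11 ')': depth becomes 2
  Position 12 ')': depth becomes 1
  Position 13 ')': depth becomes 0
Maximum depth reached: 4

4


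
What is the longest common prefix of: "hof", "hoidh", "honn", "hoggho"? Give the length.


Words: hof, hoidh, honn, hoggho
  Position 0: all 'h' => match
  Position 1: all 'o' => match
  Position 2: ('f', 'i', 'n', 'g') => mismatch, stop
LCP = "ho" (length 2)

2


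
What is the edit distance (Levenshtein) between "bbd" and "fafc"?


Computing edit distance: "bbd" -> "fafc"
DP table:
           f    a    f    c
      0    1    2    3    4
  b   1    1    2    3    4
  b   2    2    2    3    4
  d   3    3    3    3    4
Edit distance = dp[3][4] = 4

4


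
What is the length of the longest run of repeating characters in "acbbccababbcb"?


Input: "acbbccababbcb"
Scanning for longest run:
  Position 1 ('c'): new char, reset run to 1
  Position 2 ('b'): new char, reset run to 1
  Position 3 ('b'): continues run of 'b', length=2
  Position 4 ('c'): new char, reset run to 1
  Position 5 ('c'): continues run of 'c', length=2
  Position 6 ('a'): new char, reset run to 1
  Position 7 ('b'): new char, reset run to 1
  Position 8 ('a'): new char, reset run to 1
  Position 9 ('b'): new char, reset run to 1
  Position 10 ('b'): continues run of 'b', length=2
  Position 11 ('c'): new char, reset run to 1
  Position 12 ('b'): new char, reset run to 1
Longest run: 'b' with length 2

2


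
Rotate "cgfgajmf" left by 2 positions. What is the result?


Input: "cgfgajmf", rotate left by 2
First 2 characters: "cg"
Remaining characters: "fgajmf"
Concatenate remaining + first: "fgajmf" + "cg" = "fgajmfcg"

fgajmfcg


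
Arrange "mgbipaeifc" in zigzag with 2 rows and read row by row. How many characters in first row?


Zigzag "mgbipaeifc" into 2 rows:
Placing characters:
  'm' => row 0
  'g' => row 1
  'b' => row 0
  'i' => row 1
  'p' => row 0
  'a' => row 1
  'e' => row 0
  'i' => row 1
  'f' => row 0
  'c' => row 1
Rows:
  Row 0: "mbpef"
  Row 1: "giaic"
First row length: 5

5


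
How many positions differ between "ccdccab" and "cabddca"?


Comparing "ccdccab" and "cabddca" position by position:
  Position 0: 'c' vs 'c' => same
  Position 1: 'c' vs 'a' => DIFFER
  Position 2: 'd' vs 'b' => DIFFER
  Position 3: 'c' vs 'd' => DIFFER
  Position 4: 'c' vs 'd' => DIFFER
  Position 5: 'a' vs 'c' => DIFFER
  Position 6: 'b' vs 'a' => DIFFER
Positions that differ: 6

6


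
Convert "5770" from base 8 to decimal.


Input: "5770" in base 8
Positional expansion:
  Digit '5' (value 5) x 8^3 = 2560
  Digit '7' (value 7) x 8^2 = 448
  Digit '7' (value 7) x 8^1 = 56
  Digit '0' (value 0) x 8^0 = 0
Sum = 3064

3064


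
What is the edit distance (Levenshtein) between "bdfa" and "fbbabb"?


Computing edit distance: "bdfa" -> "fbbabb"
DP table:
           f    b    b    a    b    b
      0    1    2    3    4    5    6
  b   1    1    1    2    3    4    5
  d   2    2    2    2    3    4    5
  f   3    2    3    3    3    4    5
  a   4    3    3    4    3    4    5
Edit distance = dp[4][6] = 5

5


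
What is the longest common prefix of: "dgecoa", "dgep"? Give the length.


Words: dgecoa, dgep
  Position 0: all 'd' => match
  Position 1: all 'g' => match
  Position 2: all 'e' => match
  Position 3: ('c', 'p') => mismatch, stop
LCP = "dge" (length 3)

3


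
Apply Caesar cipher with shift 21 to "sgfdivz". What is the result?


Caesar cipher: shift "sgfdivz" by 21
  's' (pos 18) + 21 = pos 13 = 'n'
  'g' (pos 6) + 21 = pos 1 = 'b'
  'f' (pos 5) + 21 = pos 0 = 'a'
  'd' (pos 3) + 21 = pos 24 = 'y'
  'i' (pos 8) + 21 = pos 3 = 'd'
  'v' (pos 21) + 21 = pos 16 = 'q'
  'z' (pos 25) + 21 = pos 20 = 'u'
Result: nbaydqu

nbaydqu


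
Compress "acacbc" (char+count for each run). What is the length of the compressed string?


Input: acacbc
Runs:
  'a' x 1 => "a1"
  'c' x 1 => "c1"
  'a' x 1 => "a1"
  'c' x 1 => "c1"
  'b' x 1 => "b1"
  'c' x 1 => "c1"
Compressed: "a1c1a1c1b1c1"
Compressed length: 12

12


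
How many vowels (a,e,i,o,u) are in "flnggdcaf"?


Input: flnggdcaf
Checking each character:
  'f' at position 0: consonant
  'l' at position 1: consonant
  'n' at position 2: consonant
  'g' at position 3: consonant
  'g' at position 4: consonant
  'd' at position 5: consonant
  'c' at position 6: consonant
  'a' at position 7: vowel (running total: 1)
  'f' at position 8: consonant
Total vowels: 1

1


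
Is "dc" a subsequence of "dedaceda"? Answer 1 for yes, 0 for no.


Check if "dc" is a subsequence of "dedaceda"
Greedy scan:
  Position 0 ('d'): matches sub[0] = 'd'
  Position 1 ('e'): no match needed
  Position 2 ('d'): no match needed
  Position 3 ('a'): no match needed
  Position 4 ('c'): matches sub[1] = 'c'
  Position 5 ('e'): no match needed
  Position 6 ('d'): no match needed
  Position 7 ('a'): no match needed
All 2 characters matched => is a subsequence

1


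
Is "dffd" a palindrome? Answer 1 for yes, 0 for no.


Input: dffd
Reversed: dffd
  Compare pos 0 ('d') with pos 3 ('d'): match
  Compare pos 1 ('f') with pos 2 ('f'): match
Result: palindrome

1


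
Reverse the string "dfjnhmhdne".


Input: dfjnhmhdne
Reading characters right to left:
  Position 9: 'e'
  Position 8: 'n'
  Position 7: 'd'
  Position 6: 'h'
  Position 5: 'm'
  Position 4: 'h'
  Position 3: 'n'
  Position 2: 'j'
  Position 1: 'f'
  Position 0: 'd'
Reversed: endhmhnjfd

endhmhnjfd


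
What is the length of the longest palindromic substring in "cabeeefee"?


Input: "cabeeefee"
Checking substrings for palindromes:
  [4:9] "eefee" (len 5) => palindrome
  [3:6] "eee" (len 3) => palindrome
  [5:8] "efe" (len 3) => palindrome
  [3:5] "ee" (len 2) => palindrome
  [4:6] "ee" (len 2) => palindrome
  [7:9] "ee" (len 2) => palindrome
Longest palindromic substring: "eefee" with length 5

5


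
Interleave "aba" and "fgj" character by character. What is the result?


Interleaving "aba" and "fgj":
  Position 0: 'a' from first, 'f' from second => "af"
  Position 1: 'b' from first, 'g' from second => "bg"
  Position 2: 'a' from first, 'j' from second => "aj"
Result: afbgaj

afbgaj


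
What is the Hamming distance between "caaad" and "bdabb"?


Comparing "caaad" and "bdabb" position by position:
  Position 0: 'c' vs 'b' => differ
  Position 1: 'a' vs 'd' => differ
  Position 2: 'a' vs 'a' => same
  Position 3: 'a' vs 'b' => differ
  Position 4: 'd' vs 'b' => differ
Total differences (Hamming distance): 4

4


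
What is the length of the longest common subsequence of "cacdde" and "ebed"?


LCS of "cacdde" and "ebed"
DP table:
           e    b    e    d
      0    0    0    0    0
  c   0    0    0    0    0
  a   0    0    0    0    0
  c   0    0    0    0    0
  d   0    0    0    0    1
  d   0    0    0    0    1
  e   0    1    1    1    1
LCS length = dp[6][4] = 1

1


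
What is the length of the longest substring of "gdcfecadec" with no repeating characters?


Input: "gdcfecadec"
Sliding window (track last position of each char):
  Position 0 ('g'): window [0,0] length 1 -- new best
  Position 1 ('d'): window [0,1] length 2 -- new best
  Position 2 ('c'): window [0,2] length 3 -- new best
  Position 3 ('f'): window [0,3] length 4 -- new best
  Position 4 ('e'): window [0,4] length 5 -- new best
  Position 5 ('c'): repeat (last at 2), move window start to 3
  Position 5 ('c'): window [3,5] length 3
  Position 6 ('a'): window [3,6] length 4
  Position 7 ('d'): window [3,7] length 5
  Position 8 ('e'): repeat (last at 4), move window start to 5
  Position 8 ('e'): window [5,8] length 4
  Position 9 ('c'): repeat (last at 5), move window start to 6
  Position 9 ('c'): window [6,9] length 4
Longest substring with no repeats: "gdcfe" with length 5

5


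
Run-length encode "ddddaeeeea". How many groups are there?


Input: ddddaeeeea
Scanning for consecutive runs:
  Group 1: 'd' x 4 (positions 0-3)
  Group 2: 'a' x 1 (positions 4-4)
  Group 3: 'e' x 4 (positions 5-8)
  Group 4: 'a' x 1 (positions 9-9)
Total groups: 4

4


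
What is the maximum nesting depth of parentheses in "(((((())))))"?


Input: "(((((())))))"
Tracking depth:
  Position 0 '(': depth becomes 1
  Position 1 '(': depth becomes 2
  Position 2 '(': depth becomes 3
  Position 3 '(': depth becomes 4
  Position 4 '(': depth becomes 5
  Position 5 '(': depth becomes 6
  Position 6 ')': depth becomes 5
  Position 7 ')': depth becomes 4
  Position 8 ')': depth becomes 3
  Position 9 ')': depth becomes 2
  Position 10 ')': depth becomes 1
  Position 11 ')': depth becomes 0
Maximum depth reached: 6

6


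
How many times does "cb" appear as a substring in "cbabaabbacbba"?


Searching for "cb" in "cbabaabbacbba"
Scanning each position:
  Position 0: "cb" => MATCH
  Position 1: "ba" => no
  Position 2: "ab" => no
  Position 3: "ba" => no
  Position 4: "aa" => no
  Position 5: "ab" => no
  Position 6: "bb" => no
  Position 7: "ba" => no
  Position 8: "ac" => no
  Position 9: "cb" => MATCH
  Position 10: "bb" => no
  Position 11: "ba" => no
Total occurrences: 2

2


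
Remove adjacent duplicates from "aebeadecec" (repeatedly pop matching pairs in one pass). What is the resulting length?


Input: aebeadecec
Stack-based adjacent duplicate removal:
  Read 'a': push. Stack: a
  Read 'e': push. Stack: ae
  Read 'b': push. Stack: aeb
  Read 'e': push. Stack: aebe
  Read 'a': push. Stack: aebea
  Read 'd': push. Stack: aebead
  Read 'e': push. Stack: aebeade
  Read 'c': push. Stack: aebeadec
  Read 'e': push. Stack: aebeadece
  Read 'c': push. Stack: aebeadecec
Final stack: "aebeadecec" (length 10)

10


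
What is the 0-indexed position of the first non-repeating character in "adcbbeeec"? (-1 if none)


Input: adcbbeeec
Character frequencies:
  'a': 1
  'b': 2
  'c': 2
  'd': 1
  'e': 3
Scanning left to right for freq == 1:
  Position 0 ('a'): unique! => answer = 0

0


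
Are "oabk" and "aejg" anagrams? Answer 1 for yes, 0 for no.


Strings: "oabk", "aejg"
Sorted first:  abko
Sorted second: aegj
Differ at position 1: 'b' vs 'e' => not anagrams

0


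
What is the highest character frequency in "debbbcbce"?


Input: debbbcbce
Character counts:
  'b': 4
  'c': 2
  'd': 1
  'e': 2
Maximum frequency: 4

4


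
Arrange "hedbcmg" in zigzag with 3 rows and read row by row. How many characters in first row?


Zigzag "hedbcmg" into 3 rows:
Placing characters:
  'h' => row 0
  'e' => row 1
  'd' => row 2
  'b' => row 1
  'c' => row 0
  'm' => row 1
  'g' => row 2
Rows:
  Row 0: "hc"
  Row 1: "ebm"
  Row 2: "dg"
First row length: 2

2


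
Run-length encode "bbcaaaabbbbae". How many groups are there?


Input: bbcaaaabbbbae
Scanning for consecutive runs:
  Group 1: 'b' x 2 (positions 0-1)
  Group 2: 'c' x 1 (positions 2-2)
  Group 3: 'a' x 4 (positions 3-6)
  Group 4: 'b' x 4 (positions 7-10)
  Group 5: 'a' x 1 (positions 11-11)
  Group 6: 'e' x 1 (positions 12-12)
Total groups: 6

6


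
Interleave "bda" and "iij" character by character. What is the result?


Interleaving "bda" and "iij":
  Position 0: 'b' from first, 'i' from second => "bi"
  Position 1: 'd' from first, 'i' from second => "di"
  Position 2: 'a' from first, 'j' from second => "aj"
Result: bidiaj

bidiaj


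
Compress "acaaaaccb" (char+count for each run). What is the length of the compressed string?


Input: acaaaaccb
Runs:
  'a' x 1 => "a1"
  'c' x 1 => "c1"
  'a' x 4 => "a4"
  'c' x 2 => "c2"
  'b' x 1 => "b1"
Compressed: "a1c1a4c2b1"
Compressed length: 10

10


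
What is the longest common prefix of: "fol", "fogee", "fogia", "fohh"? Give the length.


Words: fol, fogee, fogia, fohh
  Position 0: all 'f' => match
  Position 1: all 'o' => match
  Position 2: ('l', 'g', 'g', 'h') => mismatch, stop
LCP = "fo" (length 2)

2


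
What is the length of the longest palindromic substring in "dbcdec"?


Input: "dbcdec"
Checking substrings for palindromes:
  No multi-char palindromic substrings found
Longest palindromic substring: "d" with length 1

1


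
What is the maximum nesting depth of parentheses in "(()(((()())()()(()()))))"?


Input: "(()(((()())()()(()()))))"
Tracking depth:
  Position 0 '(': depth becomes 1
  Position 1 '(': depth becomes 2
  Position 2 ')': depth becomes 1
  Position 3 '(': depth becomes 2
  Position 4 '(': depth becomes 3
  Position 5 '(': depth becomes 4
  Position 6 '(': depth becomes 5
  Position 7 ')': depth becomes 4
  Position 8 '(': depth becomes 5
  Position 9 ')': depth becomes 4
  Position 10 ')': depth becomes 3
  Position 11 '(': depth becomes 4
  Position 12 ')': depth becomes 3
  Position 13 '(': depth becomes 4
  Position 14 ')': depth becomes 3
  Position 15 '(': depth becomes 4
  Position 16 '(': depth becomes 5
  Position 17 ')': depth becomes 4
  Position 18 '(': depth becomes 5
  Position 19 ')': depth becomes 4
  Position 20 ')': depth becomes 3
  Position 21 ')': depth becomes 2
  Position 22 ')': depth becomes 1
  Position 23 ')': depth becomes 0
Maximum depth reached: 5

5


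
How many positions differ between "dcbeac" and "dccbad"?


Comparing "dcbeac" and "dccbad" position by position:
  Position 0: 'd' vs 'd' => same
  Position 1: 'c' vs 'c' => same
  Position 2: 'b' vs 'c' => DIFFER
  Position 3: 'e' vs 'b' => DIFFER
  Position 4: 'a' vs 'a' => same
  Position 5: 'c' vs 'd' => DIFFER
Positions that differ: 3

3


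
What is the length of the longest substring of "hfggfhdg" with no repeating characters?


Input: "hfggfhdg"
Sliding window (track last position of each char):
  Position 0 ('h'): window [0,0] length 1 -- new best
  Position 1 ('f'): window [0,1] length 2 -- new best
  Position 2 ('g'): window [0,2] length 3 -- new best
  Position 3 ('g'): repeat (last at 2), move window start to 3
  Position 3 ('g'): window [3,3] length 1
  Position 4 ('f'): window [3,4] length 2
  Position 5 ('h'): window [3,5] length 3
  Position 6 ('d'): window [3,6] length 4 -- new best
  Position 7 ('g'): repeat (last at 3), move window start to 4
  Position 7 ('g'): window [4,7] length 4
Longest substring with no repeats: "gfhd" with length 4

4
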